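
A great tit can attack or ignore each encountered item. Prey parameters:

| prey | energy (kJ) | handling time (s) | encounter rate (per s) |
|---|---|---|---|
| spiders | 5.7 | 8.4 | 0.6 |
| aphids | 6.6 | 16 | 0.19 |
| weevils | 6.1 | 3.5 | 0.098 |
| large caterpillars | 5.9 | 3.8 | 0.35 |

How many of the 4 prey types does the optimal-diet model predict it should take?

Rank by E/h (kJ/s): weevils 1.74, large caterpillars 1.55, spiders 0.679, aphids 0.412. Include each in turn until the next type's E/h falls below the running intake rate.
Rate on top 1: 0.4451. large caterpillars: 1.55 > 0.4451 → include.
Rate on top 2: 0.9962. spiders: 0.679 < 0.9962 → exclude; stop.
Optimal diet: weevils, large caterpillars — 2 of 4 types.

2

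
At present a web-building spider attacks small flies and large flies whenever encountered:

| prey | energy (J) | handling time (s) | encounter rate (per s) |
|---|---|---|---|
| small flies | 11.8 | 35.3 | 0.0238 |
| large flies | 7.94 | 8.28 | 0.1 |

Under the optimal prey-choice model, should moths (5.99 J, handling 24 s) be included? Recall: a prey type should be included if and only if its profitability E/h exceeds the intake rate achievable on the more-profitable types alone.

Intake rate on the current diet: R = (0.0238×11.8 + 0.1×7.94) / (1 + 0.0238×35.3 + 0.1×8.28) = 1.075/2.668 = 0.4028 J/s.
moths: E/h = 5.99/24 = 0.2496 J/s.
0.2496 < 0.4028, so adding moths would lower the average — exclude it.

No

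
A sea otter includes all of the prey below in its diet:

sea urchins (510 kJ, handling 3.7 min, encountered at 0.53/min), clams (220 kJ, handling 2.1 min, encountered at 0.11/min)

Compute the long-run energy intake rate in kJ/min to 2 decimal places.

92.26 kJ/min

R = (0.53×510 + 0.11×220) / (1 + 0.53×3.7 + 0.11×2.1) = 294.5/3.192 = 92.26 kJ/min.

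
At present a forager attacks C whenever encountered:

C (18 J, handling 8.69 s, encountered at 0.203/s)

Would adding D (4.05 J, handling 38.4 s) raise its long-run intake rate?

Intake rate on the current diet: R = (0.203×18) / (1 + 0.203×8.69) = 3.654/2.764 = 1.322 J/s.
D: E/h = 4.05/38.4 = 0.1055 J/s.
Since 0.1055 < R, time spent handling D is better spent searching.

No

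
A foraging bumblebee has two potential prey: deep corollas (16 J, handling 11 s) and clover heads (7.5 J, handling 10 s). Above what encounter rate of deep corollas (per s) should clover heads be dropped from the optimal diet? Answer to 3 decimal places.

Drop clover heads once their profitability E₂/h₂ falls below the rate achievable on deep corollas alone: E₂/h₂ = λE₁/(1 + λh₁).
Solve for λ: λE₁h₂ = E₂(1 + λh₁) → λ(E₁h₂ − E₂h₁) = E₂ → λ = E₂/(E₁h₂ − E₂h₁).
λ = 7.5/(16×10 − 7.5×11) = 7.5/77.5 = 0.09677 per s.

0.097 per s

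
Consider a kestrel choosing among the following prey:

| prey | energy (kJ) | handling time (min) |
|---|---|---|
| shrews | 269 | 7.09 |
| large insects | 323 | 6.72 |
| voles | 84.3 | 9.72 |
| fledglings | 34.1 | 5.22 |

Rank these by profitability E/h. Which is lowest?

In descending order of E/h:
large insects: 323/6.72 = 48.1 kJ/min
shrews: 269/7.09 = 37.9 kJ/min
voles: 84.3/9.72 = 8.67 kJ/min
fledglings: 34.1/5.22 = 6.53 kJ/min

fledglings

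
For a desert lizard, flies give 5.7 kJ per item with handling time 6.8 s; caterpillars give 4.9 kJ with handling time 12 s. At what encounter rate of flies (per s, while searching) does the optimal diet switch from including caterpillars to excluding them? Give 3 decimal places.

The zero-one rule: include caterpillars iff E₂/h₂ > λE₁/(1+λh₁). Equality gives the switch point.
λE₁h₂ = E₂ + λE₂h₁ ⇒ λ = E₂/(E₁h₂ − E₂h₁) = 4.9/(68.4 − 33.32) = 0.1397 per s.

0.140 per s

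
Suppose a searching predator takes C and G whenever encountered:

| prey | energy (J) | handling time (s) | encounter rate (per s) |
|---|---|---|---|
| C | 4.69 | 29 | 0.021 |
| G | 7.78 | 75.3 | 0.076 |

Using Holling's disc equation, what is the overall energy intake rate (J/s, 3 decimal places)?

0.094 J/s

R = (0.021×4.69 + 0.076×7.78) / (1 + 0.021×29 + 0.076×75.3) = 0.6898/7.332 = 0.09408 J/s.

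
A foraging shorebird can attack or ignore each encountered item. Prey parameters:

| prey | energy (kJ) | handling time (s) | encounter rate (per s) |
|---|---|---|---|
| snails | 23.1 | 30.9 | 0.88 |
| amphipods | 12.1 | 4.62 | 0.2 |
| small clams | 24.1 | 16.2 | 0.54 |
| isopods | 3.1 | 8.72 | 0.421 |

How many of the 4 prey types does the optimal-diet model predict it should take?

Profitabilities (E/h, kJ/s): amphipods 2.62, small clams 1.49, snails 0.748, isopods 0.356. Add prey in this order while the next type's profitability exceeds the intake rate on those already taken.
Rate on top 1: 1.258. small clams: 1.49 > 1.258 → include.
Rate on top 2: 1.446. snails: 0.748 < 1.446 → exclude; stop.
Optimal diet: amphipods, small clams — 2 of 4 types.

2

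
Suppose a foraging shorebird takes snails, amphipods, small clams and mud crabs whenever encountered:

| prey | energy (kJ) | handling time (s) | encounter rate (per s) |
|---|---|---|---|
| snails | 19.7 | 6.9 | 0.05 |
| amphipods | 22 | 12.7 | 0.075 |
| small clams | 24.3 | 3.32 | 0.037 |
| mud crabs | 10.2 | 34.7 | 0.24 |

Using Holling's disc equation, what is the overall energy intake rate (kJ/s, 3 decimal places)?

R = Σλ_iE_i / (1 + Σλ_ih_i)
Numerator: 0.05×19.7 + 0.075×22 + 0.037×24.3 + 0.24×10.2 = 5.982
Denominator: 1 + 0.05×6.9 + 0.075×12.7 + 0.037×3.32 + 0.24×34.7 = 10.75
R = 5.982/10.75 = 0.5566 kJ/s

0.557 kJ/s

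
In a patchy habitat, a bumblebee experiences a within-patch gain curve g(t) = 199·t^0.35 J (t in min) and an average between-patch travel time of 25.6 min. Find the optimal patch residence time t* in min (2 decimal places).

13.78 min

Maximise g(t)/(T+t): set derivative to zero → g'(t)(T+t) = g(t).
g'(t) = 0.35·199·t^-0.65. Setting 0.35·199·t^-0.65 = 199·t^0.35/(25.6+t) gives 0.35(25.6+t) = t, so 0.65·t = 0.35×25.6.
t* = 0.35×25.6/0.65 = 13.78 min.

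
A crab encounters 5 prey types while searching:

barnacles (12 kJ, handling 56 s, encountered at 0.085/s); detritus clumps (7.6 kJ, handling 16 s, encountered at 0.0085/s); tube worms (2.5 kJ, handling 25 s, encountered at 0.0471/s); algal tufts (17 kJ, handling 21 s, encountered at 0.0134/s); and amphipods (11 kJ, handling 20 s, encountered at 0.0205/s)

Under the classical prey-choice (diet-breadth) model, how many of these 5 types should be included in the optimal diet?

3

Profitabilities (E/h, kJ/s): algal tufts 0.81, amphipods 0.55, detritus clumps 0.475, barnacles 0.214, tube worms 0.1. Add prey in this order while the next type's profitability exceeds the intake rate on those already taken.
Rate on top 1: 0.1778. amphipods: 0.55 > 0.1778 → include.
Rate on top 2: 0.268. detritus clumps: 0.475 > 0.268 → include.
Rate on top 3: 0.2834. barnacles: 0.214 < 0.2834 → exclude; stop.
Optimal diet: algal tufts, amphipods, detritus clumps — 3 of 5 types.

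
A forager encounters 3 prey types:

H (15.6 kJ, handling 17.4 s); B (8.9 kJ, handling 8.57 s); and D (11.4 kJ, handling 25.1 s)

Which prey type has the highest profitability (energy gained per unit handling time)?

B

Profitability E/h (kJ/s): H = 15.6/17.4 = 0.897, B = 8.9/8.57 = 1.04, D = 11.4/25.1 = 0.454.
Ranked: B > H > D.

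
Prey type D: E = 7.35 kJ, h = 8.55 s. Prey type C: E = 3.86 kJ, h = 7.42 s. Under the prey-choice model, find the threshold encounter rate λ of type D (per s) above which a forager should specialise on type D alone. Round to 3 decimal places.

0.179 per s

At the threshold, the rate on type D alone equals the profitability of type C: λ·7.35/(1 + λ·8.55) = 3.86/7.42 = 0.5202.
Rearranging, λ(7.35 − 0.5202×8.55) = 0.5202, so λ = 0.5202/2.902 = 0.1793 per s.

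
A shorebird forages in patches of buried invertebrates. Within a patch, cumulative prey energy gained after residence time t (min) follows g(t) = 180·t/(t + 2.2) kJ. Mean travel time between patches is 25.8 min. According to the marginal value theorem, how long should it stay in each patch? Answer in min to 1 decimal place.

By the marginal value theorem, leave when the instantaneous gain rate g'(t) equals the habitat-wide average g(t)/(T + t).
g'(t) = 180·2.2/(t + 2.2)². Setting 180·2.2/(t+2.2)² = 180t/[(t+2.2)(25.8+t)] gives 2.2(25.8+t) = t(t+2.2), so t² = 2.2×25.8 = 56.76.
t* = √56.76 = 7.534 min.

7.5 min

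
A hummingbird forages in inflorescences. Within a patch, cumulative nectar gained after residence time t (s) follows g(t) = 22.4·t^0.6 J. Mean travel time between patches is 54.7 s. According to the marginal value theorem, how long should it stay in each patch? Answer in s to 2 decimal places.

Maximise g(t)/(T+t): set derivative to zero → g'(t)(T+t) = g(t).
g'(t) = 0.6·22.4·t^-0.4. Setting 0.6·22.4·t^-0.4 = 22.4·t^0.6/(54.7+t) gives 0.6(54.7+t) = t, so 0.40·t = 0.6×54.7.
t* = 0.6×54.7/0.40 = 82.05 s.

82.05 s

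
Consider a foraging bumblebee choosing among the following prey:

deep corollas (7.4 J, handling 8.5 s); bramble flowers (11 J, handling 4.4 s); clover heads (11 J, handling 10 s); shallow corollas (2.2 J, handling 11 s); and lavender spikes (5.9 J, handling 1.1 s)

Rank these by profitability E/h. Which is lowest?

In descending order of E/h:
lavender spikes: 5.9/1.1 = 5.36 J/s
bramble flowers: 11/4.4 = 2.5 J/s
clover heads: 11/10 = 1.1 J/s
deep corollas: 7.4/8.5 = 0.871 J/s
shallow corollas: 2.2/11 = 0.2 J/s

shallow corollas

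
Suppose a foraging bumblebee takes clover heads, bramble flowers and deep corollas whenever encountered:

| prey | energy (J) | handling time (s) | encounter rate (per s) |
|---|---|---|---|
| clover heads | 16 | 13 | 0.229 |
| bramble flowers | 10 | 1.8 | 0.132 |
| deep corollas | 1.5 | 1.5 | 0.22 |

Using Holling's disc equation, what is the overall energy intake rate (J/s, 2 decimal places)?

1.17 J/s

R = Σλ_iE_i / (1 + Σλ_ih_i)
Numerator: 0.229×16 + 0.132×10 + 0.22×1.5 = 5.314
Denominator: 1 + 0.229×13 + 0.132×1.8 + 0.22×1.5 = 4.545
R = 5.314/4.545 = 1.169 J/s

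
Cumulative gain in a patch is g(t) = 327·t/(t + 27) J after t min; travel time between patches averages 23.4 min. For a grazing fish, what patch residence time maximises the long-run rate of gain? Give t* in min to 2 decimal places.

25.14 min

Maximise g(t)/(T+t): set derivative to zero → g'(t)(T+t) = g(t).
g'(t) = 327·27/(t + 27)². Setting 327·27/(t+27)² = 327t/[(t+27)(23.4+t)] gives 27(23.4+t) = t(t+27), so t² = 27×23.4 = 631.8.
t* = √631.8 = 25.14 min.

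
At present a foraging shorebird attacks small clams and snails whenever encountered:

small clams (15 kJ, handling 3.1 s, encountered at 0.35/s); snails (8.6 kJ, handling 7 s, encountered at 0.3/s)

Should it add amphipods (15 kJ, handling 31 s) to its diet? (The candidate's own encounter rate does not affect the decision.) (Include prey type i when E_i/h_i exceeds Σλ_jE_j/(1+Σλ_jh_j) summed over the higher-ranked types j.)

Current rate: (0.35×15 + 0.3×8.6)/(1 + 0.35×3.1 + 0.3×7) = 1.871 kJ/s.
Profitability of amphipods: 15/31 = 0.4839 kJ/s.
0.4839 < 1.871, so adding amphipods would lower the average — exclude it.

No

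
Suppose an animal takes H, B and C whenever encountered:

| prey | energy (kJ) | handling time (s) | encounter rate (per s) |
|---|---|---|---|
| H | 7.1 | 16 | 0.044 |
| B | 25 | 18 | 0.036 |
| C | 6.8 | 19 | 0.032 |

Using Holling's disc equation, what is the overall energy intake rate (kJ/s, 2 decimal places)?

Energy encountered per unit search time: 0.044×7.1 + 0.036×25 + 0.032×6.8 = 1.43 kJ/s.
Handling time per unit search time: 0.044×16 + 0.036×18 + 0.032×19 = 1.96.
Rate = 1.43/(1 + 1.96) = 0.4831 kJ/s.

0.48 kJ/s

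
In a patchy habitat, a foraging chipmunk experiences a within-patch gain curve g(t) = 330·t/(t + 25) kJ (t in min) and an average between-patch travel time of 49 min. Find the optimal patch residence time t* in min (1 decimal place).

Optimal t* satisfies g'(t*) = g(t*)/(T + t*).
g'(t) = 330·25/(t + 25)². Setting 330·25/(t+25)² = 330t/[(t+25)(49+t)] gives 25(49+t) = t(t+25), so t² = 25×49 = 1225.
t* = √1225 = 35 min.

35.0 min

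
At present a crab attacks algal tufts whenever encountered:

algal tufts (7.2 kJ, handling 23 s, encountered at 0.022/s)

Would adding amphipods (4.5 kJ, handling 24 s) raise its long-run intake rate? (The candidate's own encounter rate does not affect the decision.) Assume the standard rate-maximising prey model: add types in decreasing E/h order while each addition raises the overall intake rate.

Intake rate on the current diet: R = (0.022×7.2) / (1 + 0.022×23) = 0.1584/1.506 = 0.1052 kJ/s.
Profitability of amphipods: 4.5/24 = 0.1875 kJ/s.
0.1875 > 0.1052, so adding amphipods raises the average — include it.

Yes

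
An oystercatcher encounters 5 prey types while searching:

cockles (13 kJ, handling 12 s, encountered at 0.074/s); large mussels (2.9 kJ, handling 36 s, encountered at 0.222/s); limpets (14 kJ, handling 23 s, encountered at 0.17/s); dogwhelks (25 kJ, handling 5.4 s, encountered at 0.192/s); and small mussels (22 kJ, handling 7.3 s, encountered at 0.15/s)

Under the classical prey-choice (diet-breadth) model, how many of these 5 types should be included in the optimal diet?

2

Rank by E/h (kJ/s): dogwhelks 4.63, small mussels 3.01, cockles 1.08, limpets 0.609, large mussels 0.0806. Include each in turn until the next type's E/h falls below the running intake rate.
Rate on top 1: 2.357. small mussels: 3.01 > 2.357 → include.
Rate on top 2: 2.586. cockles: 1.08 < 2.586 → exclude; stop.
Optimal diet: dogwhelks, small mussels — 2 of 5 types.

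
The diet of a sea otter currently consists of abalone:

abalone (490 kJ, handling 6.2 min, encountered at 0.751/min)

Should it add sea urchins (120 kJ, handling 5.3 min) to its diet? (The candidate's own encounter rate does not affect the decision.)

No

On abalone alone, R = ΣλE/(1+Σλh) = 368/5.656 = 65.06 kJ/min.
Profitability of sea urchins: 120/5.3 = 22.64 kJ/min.
Since 22.64 < R, time spent handling sea urchins is better spent searching.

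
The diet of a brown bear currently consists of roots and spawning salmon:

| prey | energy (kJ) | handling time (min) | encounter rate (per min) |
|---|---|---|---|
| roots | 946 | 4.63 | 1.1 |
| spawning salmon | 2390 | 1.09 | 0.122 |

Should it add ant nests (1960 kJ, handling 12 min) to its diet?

Intake rate on the current diet: R = (1.1×946 + 0.122×2390) / (1 + 1.1×4.63 + 0.122×1.09) = 1332/6.226 = 214 kJ/min.
ant nests: E/h = 1960/12 = 163.3 kJ/min.
Since 163.3 < R, time spent handling ant nests is better spent searching.

No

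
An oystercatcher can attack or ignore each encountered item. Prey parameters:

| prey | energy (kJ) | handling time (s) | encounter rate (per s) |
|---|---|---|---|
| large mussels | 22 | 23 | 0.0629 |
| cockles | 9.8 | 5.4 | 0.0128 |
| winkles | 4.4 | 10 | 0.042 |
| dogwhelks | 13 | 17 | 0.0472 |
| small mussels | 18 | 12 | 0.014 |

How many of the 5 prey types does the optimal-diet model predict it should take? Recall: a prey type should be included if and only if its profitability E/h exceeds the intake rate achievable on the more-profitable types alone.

E/h in descending order: cockles 1.81, small mussels 1.5, large mussels 0.957, dogwhelks 0.765, winkles 0.44 kJ/s. The optimal diet is the largest prefix of this list for which every included type satisfies E_i/h_i > R on the types above it.
Rate on top 1: 0.1173. small mussels: 1.5 > 0.1173 → include.
Rate on top 2: 0.3051. large mussels: 0.957 > 0.3051 → include.
Rate on top 3: 0.6562. dogwhelks: 0.765 > 0.6562 → include.
Rate on top 4: 0.6812. winkles: 0.44 < 0.6812 → exclude; stop.
Optimal diet: cockles, small mussels, large mussels, dogwhelks — 4 of 5 types.

4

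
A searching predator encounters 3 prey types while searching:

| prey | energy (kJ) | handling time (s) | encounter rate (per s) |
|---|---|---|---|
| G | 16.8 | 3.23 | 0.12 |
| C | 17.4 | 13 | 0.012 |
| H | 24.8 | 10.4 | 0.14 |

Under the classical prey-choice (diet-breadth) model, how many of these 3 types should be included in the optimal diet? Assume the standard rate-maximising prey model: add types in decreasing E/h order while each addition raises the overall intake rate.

2

E/h in descending order: G 5.2, H 2.38, C 1.34 kJ/s. The optimal diet is the largest prefix of this list for which every included type satisfies E_i/h_i > R on the types above it.
Rate on top 1: 1.453. H: 2.38 > 1.453 → include.
Rate on top 2: 1.93. C: 1.34 < 1.93 → exclude; stop.
Optimal diet: G, H — 2 of 3 types.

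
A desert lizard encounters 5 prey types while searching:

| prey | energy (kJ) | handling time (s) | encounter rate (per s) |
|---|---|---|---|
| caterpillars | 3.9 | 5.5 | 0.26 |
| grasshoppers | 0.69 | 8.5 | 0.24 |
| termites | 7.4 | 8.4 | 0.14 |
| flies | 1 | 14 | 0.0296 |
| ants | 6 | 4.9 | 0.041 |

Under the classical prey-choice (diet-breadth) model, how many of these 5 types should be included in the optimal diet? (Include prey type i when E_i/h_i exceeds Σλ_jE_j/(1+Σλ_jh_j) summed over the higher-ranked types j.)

E/h in descending order: ants 1.22, termites 0.881, caterpillars 0.709, grasshoppers 0.0812, flies 0.0714 kJ/s. The optimal diet is the largest prefix of this list for which every included type satisfies E_i/h_i > R on the types above it.
Rate on top 1: 0.2048. termites: 0.881 > 0.2048 → include.
Rate on top 2: 0.5394. caterpillars: 0.709 > 0.5394 → include.
Rate on top 3: 0.6031. grasshoppers: 0.0812 < 0.6031 → exclude; stop.
Optimal diet: ants, termites, caterpillars — 3 of 5 types.

3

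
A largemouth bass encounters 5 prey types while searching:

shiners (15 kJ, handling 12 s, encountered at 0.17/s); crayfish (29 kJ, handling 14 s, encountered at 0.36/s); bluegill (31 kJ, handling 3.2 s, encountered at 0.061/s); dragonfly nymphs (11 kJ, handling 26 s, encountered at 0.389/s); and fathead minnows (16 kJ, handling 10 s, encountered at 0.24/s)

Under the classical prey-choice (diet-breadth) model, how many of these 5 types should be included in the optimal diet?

Rank by E/h (kJ/s): bluegill 9.69, crayfish 2.07, fathead minnows 1.6, shiners 1.25, dragonfly nymphs 0.423. Include each in turn until the next type's E/h falls below the running intake rate.
Rate on top 1: 1.582. crayfish: 2.07 > 1.582 → include.
Rate on top 2: 1.978. fathead minnows: 1.6 < 1.978 → exclude; stop.
Optimal diet: bluegill, crayfish — 2 of 5 types.

2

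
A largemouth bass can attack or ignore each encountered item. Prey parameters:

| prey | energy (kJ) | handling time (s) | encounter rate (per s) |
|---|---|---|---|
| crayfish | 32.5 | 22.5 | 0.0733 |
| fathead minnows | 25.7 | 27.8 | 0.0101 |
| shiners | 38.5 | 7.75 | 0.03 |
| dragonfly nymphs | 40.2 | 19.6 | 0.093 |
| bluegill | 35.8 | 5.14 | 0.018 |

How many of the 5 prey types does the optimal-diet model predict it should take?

Profitabilities (E/h, kJ/s): bluegill 6.96, shiners 4.97, dragonfly nymphs 2.05, crayfish 1.44, fathead minnows 0.924. Add prey in this order while the next type's profitability exceeds the intake rate on those already taken.
Rate on top 1: 0.5898. shiners: 4.97 > 0.5898 → include.
Rate on top 2: 1.358. dragonfly nymphs: 2.05 > 1.358 → include.
Rate on top 3: 1.759. crayfish: 1.44 < 1.759 → exclude; stop.
Optimal diet: bluegill, shiners, dragonfly nymphs — 3 of 5 types.

3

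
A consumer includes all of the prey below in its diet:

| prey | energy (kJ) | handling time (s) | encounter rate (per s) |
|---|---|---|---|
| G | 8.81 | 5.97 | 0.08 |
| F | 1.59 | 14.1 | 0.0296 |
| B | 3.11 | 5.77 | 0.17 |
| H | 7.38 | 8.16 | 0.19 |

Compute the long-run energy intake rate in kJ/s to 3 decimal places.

0.606 kJ/s

R = (0.08×8.81 + 0.0296×1.59 + 0.17×3.11 + 0.19×7.38) / (1 + 0.08×5.97 + 0.0296×14.1 + 0.17×5.77 + 0.19×8.16) = 2.683/4.426 = 0.6061 kJ/s.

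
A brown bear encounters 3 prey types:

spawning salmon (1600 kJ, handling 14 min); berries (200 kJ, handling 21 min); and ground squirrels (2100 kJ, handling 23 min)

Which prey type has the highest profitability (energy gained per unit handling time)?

spawning salmon

Profitability E/h (kJ/min): spawning salmon = 1600/14 = 114, berries = 200/21 = 9.52, ground squirrels = 2100/23 = 91.3.
Ranked: spawning salmon > ground squirrels > berries.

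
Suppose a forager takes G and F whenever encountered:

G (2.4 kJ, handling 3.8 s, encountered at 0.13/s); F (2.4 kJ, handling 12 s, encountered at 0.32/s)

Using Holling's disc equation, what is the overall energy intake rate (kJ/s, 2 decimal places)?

0.20 kJ/s

Energy encountered per unit search time: 0.13×2.4 + 0.32×2.4 = 1.08 kJ/s.
Handling time per unit search time: 0.13×3.8 + 0.32×12 = 4.334.
Rate = 1.08/(1 + 4.334) = 0.2025 kJ/s.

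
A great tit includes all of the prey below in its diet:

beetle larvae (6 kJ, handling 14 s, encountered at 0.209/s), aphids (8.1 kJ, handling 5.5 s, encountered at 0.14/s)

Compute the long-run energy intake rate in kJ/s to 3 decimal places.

R = Σλ_iE_i / (1 + Σλ_ih_i)
Numerator: 0.209×6 + 0.14×8.1 = 2.388
Denominator: 1 + 0.209×14 + 0.14×5.5 = 4.696
R = 2.388/4.696 = 0.5085 kJ/s

0.509 kJ/s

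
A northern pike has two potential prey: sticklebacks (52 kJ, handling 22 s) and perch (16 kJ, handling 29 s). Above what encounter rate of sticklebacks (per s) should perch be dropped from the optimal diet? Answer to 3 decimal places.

0.014 per s

At the threshold, the rate on sticklebacks alone equals the profitability of perch: λ·52/(1 + λ·22) = 16/29 = 0.5517.
Rearranging, λ(52 − 0.5517×22) = 0.5517, so λ = 0.5517/39.86 = 0.01384 per s.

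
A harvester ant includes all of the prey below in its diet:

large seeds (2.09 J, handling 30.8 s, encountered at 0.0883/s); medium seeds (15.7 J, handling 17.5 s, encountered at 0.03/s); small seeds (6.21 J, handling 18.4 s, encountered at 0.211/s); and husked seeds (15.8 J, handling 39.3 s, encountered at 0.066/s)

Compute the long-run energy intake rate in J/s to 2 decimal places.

R = (0.0883×2.09 + 0.03×15.7 + 0.211×6.21 + 0.066×15.8) / (1 + 0.0883×30.8 + 0.03×17.5 + 0.211×18.4 + 0.066×39.3) = 3.009/10.72 = 0.2806 J/s.

0.28 J/s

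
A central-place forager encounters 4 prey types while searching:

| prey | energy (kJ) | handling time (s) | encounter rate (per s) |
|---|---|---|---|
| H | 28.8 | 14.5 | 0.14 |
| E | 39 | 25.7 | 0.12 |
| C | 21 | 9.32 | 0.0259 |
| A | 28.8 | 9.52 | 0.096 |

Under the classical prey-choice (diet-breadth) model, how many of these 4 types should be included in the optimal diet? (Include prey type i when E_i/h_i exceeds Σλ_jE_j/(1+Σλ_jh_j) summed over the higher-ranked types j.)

Profitabilities (E/h, kJ/s): A 3.03, C 2.25, H 1.99, E 1.52. Add prey in this order while the next type's profitability exceeds the intake rate on those already taken.
Rate on top 1: 1.445. C: 2.25 > 1.445 → include.
Rate on top 2: 1.535. H: 1.99 > 1.535 → include.
Rate on top 3: 1.754. E: 1.52 < 1.754 → exclude; stop.
Optimal diet: A, C, H — 3 of 4 types.

3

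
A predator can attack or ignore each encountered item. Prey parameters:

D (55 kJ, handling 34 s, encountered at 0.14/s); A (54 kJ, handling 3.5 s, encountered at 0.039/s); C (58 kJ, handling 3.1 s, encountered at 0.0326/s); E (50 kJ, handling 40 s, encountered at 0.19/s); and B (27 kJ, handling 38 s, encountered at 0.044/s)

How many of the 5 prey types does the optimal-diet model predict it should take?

Profitabilities (E/h, kJ/s): C 18.7, A 15.4, D 1.62, E 1.25, B 0.711. Add prey in this order while the next type's profitability exceeds the intake rate on those already taken.
Rate on top 1: 1.717. A: 15.4 > 1.717 → include.
Rate on top 2: 3.23. D: 1.62 < 3.23 → exclude; stop.
Optimal diet: C, A — 2 of 5 types.

2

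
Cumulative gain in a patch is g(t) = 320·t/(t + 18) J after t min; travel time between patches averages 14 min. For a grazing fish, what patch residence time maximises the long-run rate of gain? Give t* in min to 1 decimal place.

15.9 min

Optimal t* satisfies g'(t*) = g(t*)/(T + t*).
g'(t) = 320·18/(t + 18)². Setting 320·18/(t+18)² = 320t/[(t+18)(14+t)] gives 18(14+t) = t(t+18), so t² = 18×14 = 252.
t* = √252 = 15.87 min.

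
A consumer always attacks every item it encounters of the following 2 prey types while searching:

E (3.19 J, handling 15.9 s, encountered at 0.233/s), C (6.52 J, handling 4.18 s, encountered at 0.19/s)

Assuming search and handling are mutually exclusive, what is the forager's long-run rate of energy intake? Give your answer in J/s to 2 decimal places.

0.36 J/s

R = Σλ_iE_i / (1 + Σλ_ih_i)
Numerator: 0.233×3.19 + 0.19×6.52 = 1.982
Denominator: 1 + 0.233×15.9 + 0.19×4.18 = 5.499
R = 1.982/5.499 = 0.3604 J/s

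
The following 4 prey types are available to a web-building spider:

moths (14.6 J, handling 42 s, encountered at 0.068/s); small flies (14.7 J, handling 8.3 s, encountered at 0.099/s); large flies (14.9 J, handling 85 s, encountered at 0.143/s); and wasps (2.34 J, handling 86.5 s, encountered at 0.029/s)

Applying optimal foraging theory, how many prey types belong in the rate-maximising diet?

1

Profitabilities (E/h, J/s): small flies 1.77, moths 0.348, large flies 0.175, wasps 0.0271. Add prey in this order while the next type's profitability exceeds the intake rate on those already taken.
Rate on top 1: 0.7989. moths: 0.348 < 0.7989 → exclude; stop.
Optimal diet: small flies — 1 of 4 types.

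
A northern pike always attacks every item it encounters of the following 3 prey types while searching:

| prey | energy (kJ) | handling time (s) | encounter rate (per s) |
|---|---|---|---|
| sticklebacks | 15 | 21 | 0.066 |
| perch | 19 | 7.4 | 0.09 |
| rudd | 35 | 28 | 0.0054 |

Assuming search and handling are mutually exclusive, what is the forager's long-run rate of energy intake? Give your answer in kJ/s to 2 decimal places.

0.90 kJ/s

Energy encountered per unit search time: 0.066×15 + 0.09×19 + 0.0054×35 = 2.889 kJ/s.
Handling time per unit search time: 0.066×21 + 0.09×7.4 + 0.0054×28 = 2.203.
Rate = 2.889/(1 + 2.203) = 0.9019 kJ/s.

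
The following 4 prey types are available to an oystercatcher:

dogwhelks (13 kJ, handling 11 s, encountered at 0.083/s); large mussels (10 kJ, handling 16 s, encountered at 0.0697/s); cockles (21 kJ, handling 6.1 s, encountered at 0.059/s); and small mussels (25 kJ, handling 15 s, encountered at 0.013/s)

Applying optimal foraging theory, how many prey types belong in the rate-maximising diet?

3

Profitabilities (E/h, kJ/s): cockles 3.44, small mussels 1.67, dogwhelks 1.18, large mussels 0.625. Add prey in this order while the next type's profitability exceeds the intake rate on those already taken.
Rate on top 1: 0.9111. small mussels: 1.67 > 0.9111 → include.
Rate on top 2: 1.006. dogwhelks: 1.18 > 1.006 → include.
Rate on top 3: 1.071. large mussels: 0.625 < 1.071 → exclude; stop.
Optimal diet: cockles, small mussels, dogwhelks — 3 of 4 types.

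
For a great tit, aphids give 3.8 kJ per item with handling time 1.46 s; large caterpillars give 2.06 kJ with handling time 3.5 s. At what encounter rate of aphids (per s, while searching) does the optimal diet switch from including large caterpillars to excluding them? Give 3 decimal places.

The zero-one rule: include large caterpillars iff E₂/h₂ > λE₁/(1+λh₁). Equality gives the switch point.
λE₁h₂ = E₂ + λE₂h₁ ⇒ λ = E₂/(E₁h₂ − E₂h₁) = 2.06/(13.3 − 3.008) = 0.2001 per s.

0.200 per s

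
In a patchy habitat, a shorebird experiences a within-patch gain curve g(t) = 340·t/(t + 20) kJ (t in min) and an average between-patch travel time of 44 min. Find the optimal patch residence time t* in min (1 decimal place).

29.7 min

Maximise g(t)/(T+t): set derivative to zero → g'(t)(T+t) = g(t).
g'(t) = 340·20/(t + 20)². Setting 340·20/(t+20)² = 340t/[(t+20)(44+t)] gives 20(44+t) = t(t+20), so t² = 20×44 = 880.
t* = √880 = 29.66 min.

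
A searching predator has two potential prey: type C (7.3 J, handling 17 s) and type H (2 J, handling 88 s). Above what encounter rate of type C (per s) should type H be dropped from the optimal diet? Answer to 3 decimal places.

The zero-one rule: include type H iff E₂/h₂ > λE₁/(1+λh₁). Equality gives the switch point.
λE₁h₂ = E₂ + λE₂h₁ ⇒ λ = E₂/(E₁h₂ − E₂h₁) = 2/(642.4 − 34) = 0.003287 per s.

0.003 per s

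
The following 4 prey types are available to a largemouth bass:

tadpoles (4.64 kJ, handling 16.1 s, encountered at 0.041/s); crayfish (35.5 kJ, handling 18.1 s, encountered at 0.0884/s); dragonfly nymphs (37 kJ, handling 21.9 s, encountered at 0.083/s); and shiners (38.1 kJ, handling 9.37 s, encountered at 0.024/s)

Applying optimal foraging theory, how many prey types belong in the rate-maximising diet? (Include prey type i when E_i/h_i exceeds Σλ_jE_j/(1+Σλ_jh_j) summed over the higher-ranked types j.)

3

Rank by E/h (kJ/s): shiners 4.07, crayfish 1.96, dragonfly nymphs 1.69, tadpoles 0.288. Include each in turn until the next type's E/h falls below the running intake rate.
Rate on top 1: 0.7465. crayfish: 1.96 > 0.7465 → include.
Rate on top 2: 1.435. dragonfly nymphs: 1.69 > 1.435 → include.
Rate on top 3: 1.534. tadpoles: 0.288 < 1.534 → exclude; stop.
Optimal diet: shiners, crayfish, dragonfly nymphs — 3 of 4 types.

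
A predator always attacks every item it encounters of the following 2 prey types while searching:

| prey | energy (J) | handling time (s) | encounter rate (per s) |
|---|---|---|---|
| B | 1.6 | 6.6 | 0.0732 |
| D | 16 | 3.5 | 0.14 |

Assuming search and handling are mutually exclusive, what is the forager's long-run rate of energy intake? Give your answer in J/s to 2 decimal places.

1.19 J/s

R = (0.0732×1.6 + 0.14×16) / (1 + 0.0732×6.6 + 0.14×3.5) = 2.357/1.973 = 1.195 J/s.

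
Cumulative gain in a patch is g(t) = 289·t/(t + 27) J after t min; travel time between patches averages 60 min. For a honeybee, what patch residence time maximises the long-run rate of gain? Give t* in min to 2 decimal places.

By the marginal value theorem, leave when the instantaneous gain rate g'(t) equals the habitat-wide average g(t)/(T + t).
g'(t) = 289·27/(t + 27)². Setting 289·27/(t+27)² = 289t/[(t+27)(60+t)] gives 27(60+t) = t(t+27), so t² = 27×60 = 1620.
t* = √1620 = 40.25 min.

40.25 min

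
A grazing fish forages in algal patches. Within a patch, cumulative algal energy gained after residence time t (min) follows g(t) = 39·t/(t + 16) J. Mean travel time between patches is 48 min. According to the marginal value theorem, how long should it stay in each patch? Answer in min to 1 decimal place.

27.7 min

Optimal t* satisfies g'(t*) = g(t*)/(T + t*).
g'(t) = 39·16/(t + 16)². Setting 39·16/(t+16)² = 39t/[(t+16)(48+t)] gives 16(48+t) = t(t+16), so t² = 16×48 = 768.
t* = √768 = 27.71 min.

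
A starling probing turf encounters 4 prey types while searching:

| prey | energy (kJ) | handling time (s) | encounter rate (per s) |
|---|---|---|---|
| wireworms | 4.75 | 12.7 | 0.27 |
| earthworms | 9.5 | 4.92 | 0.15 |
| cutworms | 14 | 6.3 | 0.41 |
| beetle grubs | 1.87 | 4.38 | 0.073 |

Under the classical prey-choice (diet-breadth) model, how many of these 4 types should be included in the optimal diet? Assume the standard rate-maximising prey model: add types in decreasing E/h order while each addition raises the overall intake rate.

Rank by E/h (kJ/s): cutworms 2.22, earthworms 1.93, beetle grubs 0.427, wireworms 0.374. Include each in turn until the next type's E/h falls below the running intake rate.
Rate on top 1: 1.602. earthworms: 1.93 > 1.602 → include.
Rate on top 2: 1.658. beetle grubs: 0.427 < 1.658 → exclude; stop.
Optimal diet: cutworms, earthworms — 2 of 4 types.

2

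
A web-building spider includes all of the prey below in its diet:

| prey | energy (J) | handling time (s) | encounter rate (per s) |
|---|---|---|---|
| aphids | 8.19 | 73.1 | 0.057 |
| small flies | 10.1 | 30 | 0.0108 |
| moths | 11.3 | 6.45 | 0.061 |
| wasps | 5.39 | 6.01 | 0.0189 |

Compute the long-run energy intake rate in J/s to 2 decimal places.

0.23 J/s

Energy encountered per unit search time: 0.057×8.19 + 0.0108×10.1 + 0.061×11.3 + 0.0189×5.39 = 1.367 J/s.
Handling time per unit search time: 0.057×73.1 + 0.0108×30 + 0.061×6.45 + 0.0189×6.01 = 4.998.
Rate = 1.367/(1 + 4.998) = 0.2279 J/s.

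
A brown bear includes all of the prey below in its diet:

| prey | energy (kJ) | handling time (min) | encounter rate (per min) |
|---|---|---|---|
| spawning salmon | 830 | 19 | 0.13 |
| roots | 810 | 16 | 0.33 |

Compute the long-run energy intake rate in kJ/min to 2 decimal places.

R = (0.13×830 + 0.33×810) / (1 + 0.13×19 + 0.33×16) = 375.2/8.75 = 42.88 kJ/min.

42.88 kJ/min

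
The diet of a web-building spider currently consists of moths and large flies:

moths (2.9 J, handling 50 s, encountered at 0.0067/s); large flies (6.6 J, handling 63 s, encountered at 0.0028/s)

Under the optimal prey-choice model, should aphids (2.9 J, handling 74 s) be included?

Yes

Intake rate on the current diet: R = (0.0067×2.9 + 0.0028×6.6) / (1 + 0.0067×50 + 0.0028×63) = 0.03791/1.511 = 0.02508 J/s.
Profitability of aphids: 2.9/74 = 0.03919 J/s.
Since 0.03919 > R, including aphids increases the long-run rate.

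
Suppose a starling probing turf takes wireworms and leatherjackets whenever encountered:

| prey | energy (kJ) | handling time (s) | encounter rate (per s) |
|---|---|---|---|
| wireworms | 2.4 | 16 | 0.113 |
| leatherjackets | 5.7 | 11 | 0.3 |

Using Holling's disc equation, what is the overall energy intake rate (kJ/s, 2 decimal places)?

Energy encountered per unit search time: 0.113×2.4 + 0.3×5.7 = 1.981 kJ/s.
Handling time per unit search time: 0.113×16 + 0.3×11 = 5.108.
Rate = 1.981/(1 + 5.108) = 0.3244 kJ/s.

0.32 kJ/s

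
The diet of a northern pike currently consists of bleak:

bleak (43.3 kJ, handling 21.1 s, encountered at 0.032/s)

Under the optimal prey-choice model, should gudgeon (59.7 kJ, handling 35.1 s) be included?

Yes

Intake rate on the current diet: R = (0.032×43.3) / (1 + 0.032×21.1) = 1.386/1.675 = 0.8271 kJ/s.
gudgeon: E/h = 59.7/35.1 = 1.701 kJ/s.
Since 1.701 > R, including gudgeon increases the long-run rate.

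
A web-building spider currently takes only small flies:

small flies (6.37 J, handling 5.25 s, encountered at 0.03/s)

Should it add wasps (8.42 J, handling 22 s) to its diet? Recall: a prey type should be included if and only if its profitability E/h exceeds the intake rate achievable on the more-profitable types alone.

On small flies alone, R = ΣλE/(1+Σλh) = 0.1911/1.157 = 0.1651 J/s.
wasps: E/h = 8.42/22 = 0.3827 J/s.
0.3827 > 0.1651, so adding wasps raises the average — include it.

Yes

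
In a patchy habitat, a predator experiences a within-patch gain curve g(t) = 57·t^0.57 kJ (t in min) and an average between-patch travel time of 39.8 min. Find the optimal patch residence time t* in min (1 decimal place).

52.8 min

By the marginal value theorem, leave when the instantaneous gain rate g'(t) equals the habitat-wide average g(t)/(T + t).
g'(t) = 0.57·57·t^-0.43. Setting 0.57·57·t^-0.43 = 57·t^0.57/(39.8+t) gives 0.57(39.8+t) = t, so 0.43·t = 0.57×39.8.
t* = 0.57×39.8/0.43 = 52.76 min.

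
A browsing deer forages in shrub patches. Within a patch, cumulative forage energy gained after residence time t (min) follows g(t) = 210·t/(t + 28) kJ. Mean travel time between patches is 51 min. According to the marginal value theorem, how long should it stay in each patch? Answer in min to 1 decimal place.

Maximise g(t)/(T+t): set derivative to zero → g'(t)(T+t) = g(t).
g'(t) = 210·28/(t + 28)². Setting 210·28/(t+28)² = 210t/[(t+28)(51+t)] gives 28(51+t) = t(t+28), so t² = 28×51 = 1428.
t* = √1428 = 37.79 min.

37.8 min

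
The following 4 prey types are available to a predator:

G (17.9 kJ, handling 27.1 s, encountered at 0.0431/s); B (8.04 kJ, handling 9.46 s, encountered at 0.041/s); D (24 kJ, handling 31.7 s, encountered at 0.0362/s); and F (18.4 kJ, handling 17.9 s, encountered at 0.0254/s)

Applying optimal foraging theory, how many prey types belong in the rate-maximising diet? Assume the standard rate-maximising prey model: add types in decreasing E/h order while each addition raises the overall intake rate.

E/h in descending order: F 1.03, B 0.85, D 0.757, G 0.661 kJ/s. The optimal diet is the largest prefix of this list for which every included type satisfies E_i/h_i > R on the types above it.
Rate on top 1: 0.3213. B: 0.85 > 0.3213 → include.
Rate on top 2: 0.4326. D: 0.757 > 0.4326 → include.
Rate on top 3: 0.5571. G: 0.661 > 0.5571 → include.
Optimal diet: F, B, D, G — 4 of 4 types.

4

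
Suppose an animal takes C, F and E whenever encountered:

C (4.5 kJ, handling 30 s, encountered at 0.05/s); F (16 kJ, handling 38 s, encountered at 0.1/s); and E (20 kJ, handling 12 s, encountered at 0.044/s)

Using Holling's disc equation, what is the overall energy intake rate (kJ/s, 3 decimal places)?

0.396 kJ/s

Energy encountered per unit search time: 0.05×4.5 + 0.1×16 + 0.044×20 = 2.705 kJ/s.
Handling time per unit search time: 0.05×30 + 0.1×38 + 0.044×12 = 5.828.
Rate = 2.705/(1 + 5.828) = 0.3962 kJ/s.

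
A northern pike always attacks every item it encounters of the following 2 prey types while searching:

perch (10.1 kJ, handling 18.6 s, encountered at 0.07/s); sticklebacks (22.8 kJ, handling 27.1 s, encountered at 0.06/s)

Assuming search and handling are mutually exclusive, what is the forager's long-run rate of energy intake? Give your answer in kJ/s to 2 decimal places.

R = (0.07×10.1 + 0.06×22.8) / (1 + 0.07×18.6 + 0.06×27.1) = 2.075/3.928 = 0.5283 kJ/s.

0.53 kJ/s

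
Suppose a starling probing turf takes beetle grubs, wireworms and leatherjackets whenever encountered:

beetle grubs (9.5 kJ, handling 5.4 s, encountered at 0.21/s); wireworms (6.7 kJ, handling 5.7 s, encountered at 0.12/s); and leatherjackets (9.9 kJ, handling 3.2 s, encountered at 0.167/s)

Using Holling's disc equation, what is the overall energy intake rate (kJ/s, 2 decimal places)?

1.33 kJ/s

R = (0.21×9.5 + 0.12×6.7 + 0.167×9.9) / (1 + 0.21×5.4 + 0.12×5.7 + 0.167×3.2) = 4.452/3.352 = 1.328 kJ/s.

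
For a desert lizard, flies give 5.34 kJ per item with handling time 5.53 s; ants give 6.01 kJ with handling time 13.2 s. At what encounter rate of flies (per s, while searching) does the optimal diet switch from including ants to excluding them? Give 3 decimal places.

Drop ants once their profitability E₂/h₂ falls below the rate achievable on flies alone: E₂/h₂ = λE₁/(1 + λh₁).
Solve for λ: λE₁h₂ = E₂(1 + λh₁) → λ(E₁h₂ − E₂h₁) = E₂ → λ = E₂/(E₁h₂ − E₂h₁).
λ = 6.01/(5.34×13.2 − 6.01×5.53) = 6.01/37.25 = 0.1613 per s.

0.161 per s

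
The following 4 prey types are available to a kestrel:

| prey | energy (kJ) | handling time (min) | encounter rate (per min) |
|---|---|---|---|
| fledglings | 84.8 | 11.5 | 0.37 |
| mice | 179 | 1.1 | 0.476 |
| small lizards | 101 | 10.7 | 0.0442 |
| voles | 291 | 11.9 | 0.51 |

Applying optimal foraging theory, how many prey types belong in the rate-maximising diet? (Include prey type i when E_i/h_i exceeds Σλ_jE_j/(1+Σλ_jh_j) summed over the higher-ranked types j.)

1

Profitabilities (E/h, kJ/min): mice 163, voles 24.5, small lizards 9.44, fledglings 7.37. Add prey in this order while the next type's profitability exceeds the intake rate on those already taken.
Rate on top 1: 55.92. voles: 24.5 < 55.92 → exclude; stop.
Optimal diet: mice — 1 of 4 types.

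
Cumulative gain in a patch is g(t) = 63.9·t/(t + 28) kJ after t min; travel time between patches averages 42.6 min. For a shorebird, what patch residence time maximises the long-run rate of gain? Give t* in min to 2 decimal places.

34.54 min

Maximise g(t)/(T+t): set derivative to zero → g'(t)(T+t) = g(t).
g'(t) = 63.9·28/(t + 28)². Setting 63.9·28/(t+28)² = 63.9t/[(t+28)(42.6+t)] gives 28(42.6+t) = t(t+28), so t² = 28×42.6 = 1193.
t* = √1193 = 34.54 min.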